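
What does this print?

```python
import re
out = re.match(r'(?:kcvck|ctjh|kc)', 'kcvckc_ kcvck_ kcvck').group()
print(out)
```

kcvck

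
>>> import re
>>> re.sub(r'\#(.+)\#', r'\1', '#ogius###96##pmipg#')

Matches: at [0:19] → '#ogius###96##pmipg#'.
`\1` in the replacement pulls in group 1's text for each match.

'ogius###96##pmipg'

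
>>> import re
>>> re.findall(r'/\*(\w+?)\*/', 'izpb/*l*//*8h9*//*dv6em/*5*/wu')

['l', '8h9', '5']

Scanning left to right: at [4:9] match '/*l*/', group 1 = 'l'; at [9:16] match '/*8h9*/', group 1 = '8h9'; at [23:28] match '/*5*/', group 1 = '5'.
`findall` collects group 1 from each match (3 total).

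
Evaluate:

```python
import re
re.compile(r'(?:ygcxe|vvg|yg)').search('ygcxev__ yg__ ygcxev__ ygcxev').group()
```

'ygcxe'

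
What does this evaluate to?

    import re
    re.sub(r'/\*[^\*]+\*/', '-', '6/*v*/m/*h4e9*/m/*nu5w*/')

Every occurrence is swapped for '-'.

'6-m-m-'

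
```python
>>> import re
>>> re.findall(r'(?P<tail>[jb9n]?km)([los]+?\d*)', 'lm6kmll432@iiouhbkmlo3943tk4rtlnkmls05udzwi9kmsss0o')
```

[('km', 'l'), ('bkm', 'l'), ('nkm', 'l'), ('9km', 's')]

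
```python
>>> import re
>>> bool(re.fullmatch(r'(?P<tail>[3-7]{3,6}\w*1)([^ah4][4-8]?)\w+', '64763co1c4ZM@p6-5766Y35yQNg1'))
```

False

The pattern matches 3 to 6 of a character in [3-7], then zero or more of a word character, then the literal '1' (captured as 'tail'); then any character except [ah4], then optionally a character in [4-8] (captured); then one or more of a word character.
`re.fullmatch` requires the pattern to consume the entire string.
Here there's no way to consume every character, so the call returns None, and `bool(None)` is False.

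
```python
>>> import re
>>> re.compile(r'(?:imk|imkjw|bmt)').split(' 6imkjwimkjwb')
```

[' 6', 'jw', 'jwb']

Branches in `(...|...)` are attempted left-to-right; the first branch that allows the whole pattern to succeed is taken.
Matches to split on: at [2:5] → 'imk'; at [7:10] → 'imk'.
Each match becomes a cut point; 3 segments remain.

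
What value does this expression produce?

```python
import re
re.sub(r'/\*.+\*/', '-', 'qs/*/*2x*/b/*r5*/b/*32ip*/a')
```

'qs-a'

`sub` substitutes '-' at each match site.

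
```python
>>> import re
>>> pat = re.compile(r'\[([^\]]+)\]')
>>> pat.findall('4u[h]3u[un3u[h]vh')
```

['h', 'un3u[h']

Scanning left to right: at [2:5] match '[h]', group 1 = 'h'; at [7:15] match '[un3u[h]', group 1 = 'un3u[h'.
With a single group, `findall` returns only what that group captured — 2 items.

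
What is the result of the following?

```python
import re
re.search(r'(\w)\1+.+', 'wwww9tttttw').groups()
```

A backreference is literal: `\1` must see the identical characters the first group matched.
`re.search` tries every starting position until one works.
The match spans [0:11] → 'wwww9tttttw'.
Captured: group 1 = 'w'.

('w',)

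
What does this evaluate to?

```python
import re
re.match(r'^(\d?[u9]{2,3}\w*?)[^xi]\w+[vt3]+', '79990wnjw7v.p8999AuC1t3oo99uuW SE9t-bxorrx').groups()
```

('7999',)

The pattern matches anchored at the start of the string; then optionally a digit, then 2 to 3 of one of [u9], then zero or more of a word character (lazy) (captured); then any character except [xi], then one or more of a word character; then one or more of one of [vt3].
Lazy quantifiers expand one character at a time until the remainder of the pattern can match.
With `match`, the pattern is implicitly anchored at the beginning.
The match spans [0:11] → '79990wnjw7v'.
Captured: group 1 = '7999'.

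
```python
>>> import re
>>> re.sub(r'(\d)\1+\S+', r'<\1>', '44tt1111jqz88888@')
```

The backreference `\1` re-matches whatever the first group consumed, character for character.
Matches: at [0:17] → '44tt1111jqz88888@'.
`\1` in the replacement pulls in group 1's text for each match.

'<4>'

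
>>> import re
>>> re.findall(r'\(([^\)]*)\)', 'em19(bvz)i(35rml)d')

['bvz', '35rml']

Walking the string: at [4:9] match '(bvz)', group 1 = 'bvz'; at [10:17] match '(35rml)', group 1 = '35rml'.
With a single group, `findall` returns only what that group captured — 2 items.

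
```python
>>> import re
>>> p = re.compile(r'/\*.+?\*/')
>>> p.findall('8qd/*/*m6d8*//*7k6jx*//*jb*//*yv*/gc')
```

['/*/*m6d8*/', '/*7k6jx*/', '/*jb*/', '/*yv*/']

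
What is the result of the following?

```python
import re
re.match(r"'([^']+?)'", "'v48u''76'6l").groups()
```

('v48u',)

The match spans [0:6] → "'v48u'".
Captured: group 1 = 'v48u'.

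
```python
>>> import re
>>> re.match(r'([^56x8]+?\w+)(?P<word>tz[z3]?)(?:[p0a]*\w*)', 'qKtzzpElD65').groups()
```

The pattern matches one or more of any character except [56x8] (lazy), then one or more of a word character (captured); then the literal 'tz', then optionally one of [z3] (captured as 'word'); then zero or more of one of [p0a], then zero or more of a word character (non-capturing group).
`match` is anchored at position 0; if the pattern doesn't fit there, it returns None.
The match spans [0:11] → 'qKtzzpElD65'.
Captured: group 1 = 'qK', group 2 = 'tzz'.

('qK', 'tzz')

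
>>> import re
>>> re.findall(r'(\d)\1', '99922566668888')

`\1` has to match the exact text group 1 already captured.
Walking the string: at [0:2] match '99', group 1 = '9'; at [3:5] match '22', group 1 = '2'; at [6:8] match '66', group 1 = '6'; at [8:10] match '66', group 1 = '6'; at [10:12] match '88', group 1 = '8'; ….
With a single group, `findall` returns only what that group captured — 6 items.

['9', '2', '6', '6', '8', '8']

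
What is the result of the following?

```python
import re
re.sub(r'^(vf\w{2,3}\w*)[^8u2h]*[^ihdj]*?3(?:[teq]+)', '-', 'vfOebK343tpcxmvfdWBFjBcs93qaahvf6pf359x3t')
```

The pattern matches anchored at the start of the string; then the literal 'vf', then 2 to 3 of a word character, then zero or more of a word character (captured); then zero or more of any character except [8u2h], then zero or more of any character except [ihdj] (lazy), then the literal '3'; then one or more of one of [teq] (non-capturing group).
Each match is replaced by '-'.

'-'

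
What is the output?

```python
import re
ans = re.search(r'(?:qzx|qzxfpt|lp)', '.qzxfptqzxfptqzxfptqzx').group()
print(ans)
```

The regex engine tests alternatives in the order written; an earlier branch that matches wins even if a later one would match more.
`re.search` tries every starting position until one works.
The match spans [1:4] → 'qzx'.

qzx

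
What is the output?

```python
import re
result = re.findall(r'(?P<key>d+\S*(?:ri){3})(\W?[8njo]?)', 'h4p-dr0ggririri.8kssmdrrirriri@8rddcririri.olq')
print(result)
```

[('dr0ggririri.8kssmdrrirriri@8rddcririri', '.o')]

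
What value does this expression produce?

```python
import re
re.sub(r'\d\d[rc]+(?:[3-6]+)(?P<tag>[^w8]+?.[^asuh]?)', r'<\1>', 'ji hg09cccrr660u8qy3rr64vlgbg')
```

'ji hg<0u8>qy3rr64vlgbg'

This matches a digit, then a digit; then one or more of one of [rc]; then one or more of a character in [3-6] (non-capturing group); then one or more of any character except [w8] (lazy), then any character, then optionally any character except [asuh] (captured as 'tag').
Lazy quantifiers expand one character at a time until the remainder of the pattern can match.
Matches: at [5:17] → '09cccrr660u8'.
The replacement refers to a captured group, so each match is rewritten using its own captured text.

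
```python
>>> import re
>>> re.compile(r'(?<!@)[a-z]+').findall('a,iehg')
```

['a', 'iehg']

A negative assertion filters positions out without eating any characters.
No capturing groups, so `findall` returns the 2 full match strings.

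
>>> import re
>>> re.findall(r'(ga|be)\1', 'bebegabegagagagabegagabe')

`\1` has to match the exact text group 1 already captured.
Walking the string: at [0:4] match 'bebe', group 1 = 'be'; at [8:12] match 'gaga', group 1 = 'ga'; at [12:16] match 'gaga', group 1 = 'ga'; at [18:22] match 'gaga', group 1 = 'ga'.
With a single group, `findall` returns only what that group captured — 4 items.

['be', 'ga', 'ga', 'ga']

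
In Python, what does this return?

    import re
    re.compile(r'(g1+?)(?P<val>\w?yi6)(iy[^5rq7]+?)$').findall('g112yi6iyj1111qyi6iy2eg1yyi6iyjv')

This matches the literal 'g', then one or more of the literal '1' (lazy) (captured); then optionally a word character, then the literal 'yi6' (captured as 'val'); then the literal 'iy', then one or more of any character except [5rq7] (lazy) (captured); then anchored at the end.
Walking the string: at [22:32] match 'g1yyi6iyjv', groups = ('g1', 'yyi6', 'iyjv').
`findall` packs the 3 group values into a tuple for every match.

[('g1', 'yyi6', 'iyjv')]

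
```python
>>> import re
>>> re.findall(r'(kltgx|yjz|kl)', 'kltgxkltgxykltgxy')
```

Alternation isn't longest-match — the leftmost alternative that fits at this position is chosen.
`findall` collects group 1 from each match (3 total).

['kltgx', 'kltgx', 'kltgx']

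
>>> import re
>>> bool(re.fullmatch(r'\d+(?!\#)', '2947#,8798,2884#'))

False

The negative lookahead/lookbehind blocks any match where the forbidden context is present.
`re.fullmatch` requires the pattern to consume the entire string.
Here the string isn't matched end-to-end, so the call returns None, and `bool(None)` is False.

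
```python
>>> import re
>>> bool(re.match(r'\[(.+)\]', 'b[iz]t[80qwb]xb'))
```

`re.match` only tries the pattern at the start of the string.
Here the pattern fails at index 0, so the call returns None, and `bool(None)` is False.

False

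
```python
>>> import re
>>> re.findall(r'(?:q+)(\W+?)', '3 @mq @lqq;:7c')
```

[' ', ';']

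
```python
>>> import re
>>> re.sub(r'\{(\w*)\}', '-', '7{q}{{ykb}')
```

'7-{-'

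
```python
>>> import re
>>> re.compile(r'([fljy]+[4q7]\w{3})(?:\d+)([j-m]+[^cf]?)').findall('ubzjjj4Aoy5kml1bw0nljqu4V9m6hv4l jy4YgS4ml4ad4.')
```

The pattern matches one or more of one of [fljy], then one of [4q7], then exactly 3 of a word character (captured); then one or more of a digit (non-capturing group); then one or more of a character in [j-m], then optionally any character except [cf] (captured).
`findall` packs the 2 group values into a tuple for every match.

[('jjj4Aoy', 'kml1'), ('ljqu4V', 'm6'), ('jy4YgS', 'ml4')]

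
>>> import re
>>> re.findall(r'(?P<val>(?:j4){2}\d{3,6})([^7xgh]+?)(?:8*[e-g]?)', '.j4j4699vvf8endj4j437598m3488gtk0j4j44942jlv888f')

Pattern: the literal 'j4' repeated 2 times, then 3 to 6 of a digit (captured as 'val'); then one or more of any character except [7xgh] (lazy) (captured); then zero or more of a literal '8', then optionally a character in [e-g] (non-capturing group).
Because the quantifier is non-greedy, it stops expanding at the earliest point where the rest of the pattern can succeed.
Scanning left to right: at [1:9] match 'j4j4699v', groups = ('j4j4699', 'v'); at [15:25] match 'j4j437598m', groups = ('j4j437598', 'm'); at [33:42] match 'j4j44942j', groups = ('j4j44942', 'j').
With 2 capturing groups, `findall` returns a 2-tuple per match.

[('j4j4699', 'v'), ('j4j437598', 'm'), ('j4j44942', 'j')]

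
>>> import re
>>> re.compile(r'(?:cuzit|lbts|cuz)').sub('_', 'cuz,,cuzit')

Alternation tries branches left to right and keeps the first one that lets the overall match succeed at that position.
Each match is replaced by '_'.

'_,,_'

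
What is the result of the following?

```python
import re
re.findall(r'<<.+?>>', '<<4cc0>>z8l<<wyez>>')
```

With the lazy modifier that quantifier settles for the fewest repetitions that let the rest of the pattern succeed (the atoms after it are unaffected and can still be greedy).
Since nothing is captured, `findall` lists the 2 matched substrings directly.

['<<4cc0>>', '<<wyez>>']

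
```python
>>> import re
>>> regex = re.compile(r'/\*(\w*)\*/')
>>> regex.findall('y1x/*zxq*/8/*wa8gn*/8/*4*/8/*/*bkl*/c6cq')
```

Walking the string: at [3:10] match '/*zxq*/', group 1 = 'zxq'; at [11:20] match '/*wa8gn*/', group 1 = 'wa8gn'; at [21:26] match '/*4*/', group 1 = '4'; at [29:36] match '/*bkl*/', group 1 = 'bkl'.
Because there's exactly one group, `findall` drops the full match and keeps group 1 from each hit.

['zxq', 'wa8gn', '4', 'bkl']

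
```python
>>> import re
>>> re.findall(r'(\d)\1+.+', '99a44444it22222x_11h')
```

`\1` is not a pattern — it's the concrete string captured by group 1, re-applied verbatim.
Because there's exactly one group, `findall` drops the full match and keeps group 1 from the one hit.

['9']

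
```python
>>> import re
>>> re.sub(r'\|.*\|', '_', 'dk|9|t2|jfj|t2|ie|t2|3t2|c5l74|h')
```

'dk_h'

Matches: at [2:31] → '|9|t2|jfj|t2|ie|t2|3t2|c5l74|'.
`sub` substitutes '_' at each match site.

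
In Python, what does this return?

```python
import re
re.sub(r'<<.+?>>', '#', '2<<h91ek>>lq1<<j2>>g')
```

'2#lq1#g'

A `+?`/`*?`/`{m,n}?` starts at its minimum and grows only as far as needed for what follows to match.
Each match is replaced by '#'.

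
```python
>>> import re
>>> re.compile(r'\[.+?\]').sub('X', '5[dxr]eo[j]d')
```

'5XeoXd'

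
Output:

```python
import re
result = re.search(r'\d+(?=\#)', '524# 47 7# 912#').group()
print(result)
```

524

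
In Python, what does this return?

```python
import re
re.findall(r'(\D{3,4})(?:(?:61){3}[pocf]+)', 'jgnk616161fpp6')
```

['jgnk']

Pattern: 3 to 4 of a non-digit (captured); then the literal '61' repeated 3 times, then one or more of one of [pocf] (non-capturing group).
Because there's exactly one group, `findall` drops the full match and keeps group 1 from the one hit.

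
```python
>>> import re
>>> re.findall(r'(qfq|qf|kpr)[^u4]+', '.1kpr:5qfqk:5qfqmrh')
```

`findall` collects group 1 from the one match (1 total).

['kpr']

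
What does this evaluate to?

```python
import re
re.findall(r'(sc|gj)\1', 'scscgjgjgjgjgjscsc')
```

A backreference is literal: `\1` must see the identical characters the first group matched.
Walking the string: at [0:4] match 'scsc', group 1 = 'sc'; at [4:8] match 'gjgj', group 1 = 'gj'; at [8:12] match 'gjgj', group 1 = 'gj'; at [14:18] match 'scsc', group 1 = 'sc'.
`findall` collects group 1 from each match (4 total).

['sc', 'gj', 'gj', 'sc']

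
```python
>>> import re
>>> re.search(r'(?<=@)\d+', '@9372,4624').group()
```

'9372'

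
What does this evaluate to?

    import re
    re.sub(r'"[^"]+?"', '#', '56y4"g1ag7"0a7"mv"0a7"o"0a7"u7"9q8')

Each match is replaced by '#'.

'56y4#0a7#0a7#0a7#9q8'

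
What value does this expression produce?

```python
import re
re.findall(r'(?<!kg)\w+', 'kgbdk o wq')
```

['kgbdk', 'o', 'wq']

Because the assertion is negative and zero-width, positions next to the forbidden text are skipped.
Scanning left to right: at [0:5] → 'kgbdk'; at [6:7] → 'o'; at [8:10] → 'wq'.
No capturing groups, so `findall` returns the 3 full match strings.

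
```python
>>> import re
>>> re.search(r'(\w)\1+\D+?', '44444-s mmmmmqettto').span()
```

`\1` is not a pattern — it's the concrete string captured by group 1, re-applied verbatim.
The match spans [0:6] → '44444-'.

(0, 6)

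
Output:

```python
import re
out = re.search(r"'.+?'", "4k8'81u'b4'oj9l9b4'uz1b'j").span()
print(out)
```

A non-greedy quantifier consumes as few characters as it can — just enough that the remainder of the pattern still matches from where it stops; whatever follows it matches normally.
`re.search` tries every starting position until one works.
The match spans [3:8] → "'81u'".

(3, 8)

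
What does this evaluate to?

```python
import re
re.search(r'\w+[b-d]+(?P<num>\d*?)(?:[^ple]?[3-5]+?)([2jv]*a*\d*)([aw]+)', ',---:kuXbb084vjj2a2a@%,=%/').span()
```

(5, 20)

Pattern: one or more of a word character, then one or more of a character in [b-d]; then zero or more of a digit (lazy) (captured as 'num'); then optionally any character except [ple], then one or more of a character in [3-5] (lazy) (non-capturing group); then zero or more of one of [2jv], then zero or more of a literal 'a', then zero or more of a digit (captured); then one or more of one of [aw] (captured).
Unlike `match`, `search` isn't anchored — it looks for the pattern anywhere in the string.
The match spans [5:20] → 'kuXbb084vjj2a2a'.
Captured: group 1 = '0', group 2 = 'vjj2a2', group 3 = 'a'.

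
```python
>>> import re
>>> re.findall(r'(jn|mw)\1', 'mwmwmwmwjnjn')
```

`\1` is not a pattern — it's the concrete string captured by group 1, re-applied verbatim.
Matches: at [0:4] match 'mwmw', group 1 = 'mw'; at [4:8] match 'mwmw', group 1 = 'mw'; at [8:12] match 'jnjn', group 1 = 'jn'.
`findall` collects group 1 from each match (3 total).

['mw', 'mw', 'jn']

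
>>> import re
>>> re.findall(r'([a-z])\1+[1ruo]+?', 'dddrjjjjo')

['d', 'j']

`\1` is not a pattern — it's the concrete string captured by group 1, re-applied verbatim.
Walking the string: at [0:4] match 'dddr', group 1 = 'd'; at [4:9] match 'jjjjo', group 1 = 'j'.
With a single group, `findall` returns only what that group captured — 2 items.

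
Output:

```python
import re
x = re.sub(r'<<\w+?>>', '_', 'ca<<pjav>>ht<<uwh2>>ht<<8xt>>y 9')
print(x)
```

ca_ht_ht_y 9

Matches: at [2:10] → '<<pjav>>'; at [12:20] → '<<uwh2>>'; at [22:29] → '<<8xt>>'.
Every occurrence is swapped for '_'.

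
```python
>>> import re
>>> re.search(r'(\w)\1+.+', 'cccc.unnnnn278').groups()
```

('c',)

`\1` has to match the exact text group 1 already captured.
Unlike `match`, `search` isn't anchored — it looks for the pattern anywhere in the string.
The match spans [0:14] → 'cccc.unnnnn278'.
Captured: group 1 = 'c'.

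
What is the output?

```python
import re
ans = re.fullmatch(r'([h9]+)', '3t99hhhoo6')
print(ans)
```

The pattern matches one or more of one of [h9] (captured).
`re.fullmatch` requires the pattern to consume the entire string.
Here the string isn't matched end-to-end, so the call returns None.

None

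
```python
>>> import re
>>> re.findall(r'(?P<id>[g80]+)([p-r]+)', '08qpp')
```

[('08', 'qpp')]

The pattern matches one or more of one of [g80] (captured as 'id'); then one or more of a character in [p-r] (captured).
Scanning left to right: at [0:5] match '08qpp', groups = ('08', 'qpp').
`findall` packs the 2 group values into a tuple for every match.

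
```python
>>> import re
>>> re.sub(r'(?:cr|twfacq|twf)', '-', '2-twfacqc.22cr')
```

Alternation tries branches left to right and keeps the first one that lets the overall match succeed at that position.
`sub` substitutes '-' at each match site.

'2--c.22-'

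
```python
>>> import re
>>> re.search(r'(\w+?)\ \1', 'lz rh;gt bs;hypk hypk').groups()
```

('hypk',)

The backreference `\1` re-matches whatever the first group consumed, character for character.
`re.search` tries every starting position until one works.
The match spans [12:21] → 'hypk hypk'.
Captured: group 1 = 'hypk'.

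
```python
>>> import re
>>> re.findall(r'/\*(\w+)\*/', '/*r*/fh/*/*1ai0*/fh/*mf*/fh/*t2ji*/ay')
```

['r', '1ai0', 'mf', 't2ji']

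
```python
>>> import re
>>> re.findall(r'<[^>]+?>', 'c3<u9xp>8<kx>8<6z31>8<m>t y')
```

['<u9xp>', '<kx>', '<6z31>', '<m>']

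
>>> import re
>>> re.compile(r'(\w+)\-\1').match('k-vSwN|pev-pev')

None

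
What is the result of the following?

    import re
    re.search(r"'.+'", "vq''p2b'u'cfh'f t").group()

The match spans [2:14] → "''p2b'u'cfh'".

"''p2b'u'cfh'"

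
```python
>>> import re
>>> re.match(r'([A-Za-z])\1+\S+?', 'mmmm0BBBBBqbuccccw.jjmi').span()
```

`match` is anchored at position 0; if the pattern doesn't fit there, it returns None.
The match spans [0:5] → 'mmmm0'.

(0, 5)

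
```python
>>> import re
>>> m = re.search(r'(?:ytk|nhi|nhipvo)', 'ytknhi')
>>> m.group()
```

'ytk'

The match spans [0:3] → 'ytk'.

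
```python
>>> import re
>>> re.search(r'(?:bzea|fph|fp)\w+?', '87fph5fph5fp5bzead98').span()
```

(2, 6)

Alternation isn't longest-match — the leftmost alternative that fits at this position is chosen.
Unlike `match`, `search` isn't anchored — it looks for the pattern anywhere in the string.
The match spans [2:6] → 'fph5'.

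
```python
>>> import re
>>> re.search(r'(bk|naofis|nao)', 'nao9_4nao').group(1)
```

'nao'

The match spans [0:3] → 'nao'.
Captured: group 1 = 'nao'.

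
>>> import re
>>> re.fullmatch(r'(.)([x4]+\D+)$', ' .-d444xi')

None

The pattern matches any character (captured); then one or more of one of [x4], then one or more of a non-digit (captured); then anchored at the end.
`re.fullmatch` is like wrapping the pattern in `^…$` (in single-line mode).
Here there's no way to consume every character, so the call returns None.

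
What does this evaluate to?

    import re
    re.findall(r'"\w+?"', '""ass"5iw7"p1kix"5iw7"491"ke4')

Walking the string: at [1:6] → '"ass"'; at [10:17] → '"p1kix"'; at [21:26] → '"491"'.
Since nothing is captured, `findall` lists the 3 matched substrings directly.

['"ass"', '"p1kix"', '"491"']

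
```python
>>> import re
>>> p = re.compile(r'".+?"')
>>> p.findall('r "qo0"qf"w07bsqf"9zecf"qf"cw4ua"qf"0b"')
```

The `?` after the quantifier makes it lazy — it takes as little as possible before letting the rest of the pattern try.
Since nothing is captured, `findall` lists the 4 matched substrings directly.

['"qo0"', '"w07bsqf"', '"qf"', '"qf"']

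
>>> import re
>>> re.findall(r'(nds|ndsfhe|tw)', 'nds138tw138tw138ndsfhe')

['nds', 'tw', 'tw', 'nds']

`|` is ordered: at each position the engine commits to the first alternative that works.
Walking the string: at [0:3] match 'nds', group 1 = 'nds'; at [6:8] match 'tw', group 1 = 'tw'; at [11:13] match 'tw', group 1 = 'tw'; at [16:19] match 'nds', group 1 = 'nds'.
Because there's exactly one group, `findall` drops the full match and keeps group 1 from each hit.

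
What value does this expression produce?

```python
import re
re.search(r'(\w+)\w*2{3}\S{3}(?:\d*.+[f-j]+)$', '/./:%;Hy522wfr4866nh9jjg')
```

None

The pattern matches one or more of a word character (captured); then zero or more of a word character, then exactly 3 of the literal '2', then exactly 3 of a non-whitespace character; then zero or more of a digit, then one or more of any character, then one or more of a character in [f-j] (non-capturing group); then anchored at the end.
Here nothing in the string fits, so the call returns None.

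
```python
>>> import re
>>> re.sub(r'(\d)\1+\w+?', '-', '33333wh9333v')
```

The backreference `\1` re-matches whatever the first group consumed, character for character.
`sub` substitutes '-' at each match site.

'-h9-'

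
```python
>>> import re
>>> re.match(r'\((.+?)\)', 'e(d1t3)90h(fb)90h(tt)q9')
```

With `match`, the pattern is implicitly anchored at the beginning.
Here the pattern fails at index 0, so the call returns None.

None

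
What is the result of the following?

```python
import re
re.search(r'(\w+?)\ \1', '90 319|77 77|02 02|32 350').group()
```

`\1` has to match the exact text group 1 already captured.
The match spans [7:12] → '77 77'.

'77 77'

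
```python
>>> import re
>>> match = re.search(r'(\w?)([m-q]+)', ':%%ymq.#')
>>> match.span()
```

(3, 6)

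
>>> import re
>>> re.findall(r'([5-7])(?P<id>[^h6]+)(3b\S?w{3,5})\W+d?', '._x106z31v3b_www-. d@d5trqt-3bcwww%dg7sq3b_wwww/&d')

Pattern: a character in [5-7] (captured); then one or more of any character except [h6] (captured as 'id'); then the literal '3b', then optionally a non-whitespace character, then 3 to 5 of a literal 'w' (captured); then one or more of a non-word character, then optionally a literal 'd'.
Scanning left to right: at [5:50] match '6z31v3b_www-. d@d5trqt-3bcwww%dg7sq3b_wwww/&d', groups = ('6', 'z31v3b_www-. d@d5trqt-3bcwww%dg7sq', '3b_wwww').
With 3 capturing groups, `findall` returns a 3-tuple per match.

[('6', 'z31v3b_www-. d@d5trqt-3bcwww%dg7sq', '3b_wwww')]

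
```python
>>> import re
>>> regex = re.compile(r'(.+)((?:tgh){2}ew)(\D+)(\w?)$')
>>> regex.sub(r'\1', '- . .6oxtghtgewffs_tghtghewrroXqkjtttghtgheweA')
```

Pattern: one or more of any character (captured); then the literal 'tgh' repeated 2 times, then the literal 'ew' (captured); then one or more of a non-digit (captured); then optionally a word character (captured); then anchored at the end.
Matches: at [0:46] → '- . .6oxtghtgewffs_tghtghewrroXqkjtttghtgheweA'.
The replacement refers to a captured group, so each match is rewritten using its own captured text.

'- . .6oxtghtgewffs_tghtghewrroXqkjtt'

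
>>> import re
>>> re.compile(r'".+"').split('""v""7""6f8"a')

`split` removes every match and returns the 2 fragments in between.

['', 'a']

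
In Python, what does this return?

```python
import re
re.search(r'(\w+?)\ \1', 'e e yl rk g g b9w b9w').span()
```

(0, 3)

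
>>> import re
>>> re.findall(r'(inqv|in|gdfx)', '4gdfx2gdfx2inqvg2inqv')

['gdfx', 'gdfx', 'inqv', 'inqv']

Branches in `(...|...)` are attempted left-to-right; the first branch that allows the whole pattern to succeed is taken.
Matches: at [1:5] match 'gdfx', group 1 = 'gdfx'; at [6:10] match 'gdfx', group 1 = 'gdfx'; at [11:15] match 'inqv', group 1 = 'inqv'; at [17:21] match 'inqv', group 1 = 'inqv'.
Because there's exactly one group, `findall` drops the full match and keeps group 1 from each hit.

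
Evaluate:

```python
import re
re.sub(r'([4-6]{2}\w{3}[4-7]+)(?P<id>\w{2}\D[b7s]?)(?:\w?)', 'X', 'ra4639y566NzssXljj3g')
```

The pattern matches exactly 2 of a character in [4-6], then exactly 3 of a word character, then one or more of a character in [4-7] (captured); then exactly 2 of a word character, then a non-digit, then optionally one of [b7s] (captured as 'id'); then optionally a word character (non-capturing group).
Matches: at [2:15] → '4639y566NzssX'.
Each match is replaced by 'X'.

'raXljj3g'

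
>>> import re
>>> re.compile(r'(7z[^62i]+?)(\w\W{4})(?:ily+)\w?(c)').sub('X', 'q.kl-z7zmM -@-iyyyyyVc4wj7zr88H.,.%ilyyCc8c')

This matches the literal '7z', then one or more of any character except [62i] (lazy) (captured); then a word character, then exactly 4 of a non-word character (captured); then the literal 'il', then one or more of a literal 'y' (non-capturing group); then optionally a word character; then a literal 'c' (captured).
Matches: at [25:41] → '7zr88H.,.%ilyyCc'.
Every occurrence is swapped for 'X'.

'q.kl-z7zmM -@-iyyyyyVc4wjX8c'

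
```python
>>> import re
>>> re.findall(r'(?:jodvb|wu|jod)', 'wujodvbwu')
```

['wu', 'jodvb', 'wu']

The regex engine tests alternatives in the order written; an earlier branch that matches wins even if a later one would match more.
Walking the string: at [0:2] → 'wu'; at [2:7] → 'jodvb'; at [7:9] → 'wu'.
Since nothing is captured, `findall` lists the 3 matched substrings directly.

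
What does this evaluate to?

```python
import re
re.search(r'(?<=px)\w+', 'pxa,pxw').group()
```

The lookaround is zero-width — it requires the adjacent text to match without consuming it, so the asserted text isn't part of the match.
The match spans [2:3] → 'a'.

'a'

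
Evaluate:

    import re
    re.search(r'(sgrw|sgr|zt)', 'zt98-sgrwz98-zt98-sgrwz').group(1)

'zt'

Unlike `match`, `search` isn't anchored — it looks for the pattern anywhere in the string.
The match spans [0:2] → 'zt'.
Captured: group 1 = 'zt'.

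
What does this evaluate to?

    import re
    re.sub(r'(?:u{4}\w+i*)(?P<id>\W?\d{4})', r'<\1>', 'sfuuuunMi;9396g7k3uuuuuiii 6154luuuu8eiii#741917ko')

The pattern matches exactly 4 of a literal 'u', then one or more of a word character, then zero or more of a literal 'i' (non-capturing group); then optionally a non-word character, then exactly 4 of a digit (captured as 'id').
Each match is replaced using the text its own group 1 captured.

'sf<;9396>g7k3< 6154>l<#7419>17ko'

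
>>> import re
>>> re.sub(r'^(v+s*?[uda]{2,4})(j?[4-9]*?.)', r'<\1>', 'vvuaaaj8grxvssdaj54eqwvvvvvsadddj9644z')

The pattern matches anchored at the start of the string; then one or more of the literal 'v', then zero or more of the literal 's' (lazy), then 2 to 4 of one of [uda] (captured); then optionally the literal 'j', then zero or more of a character in [4-9] (lazy), then any character (captured).
Matches: at [0:8] → 'vvuaaaj8'.
The replacement refers to a captured group, so each match is rewritten using its own captured text.

'<vvuaaa>grxvssdaj54eqwvvvvvsadddj9644z'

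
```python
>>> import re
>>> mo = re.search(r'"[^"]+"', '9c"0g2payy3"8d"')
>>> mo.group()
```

'"0g2payy3"'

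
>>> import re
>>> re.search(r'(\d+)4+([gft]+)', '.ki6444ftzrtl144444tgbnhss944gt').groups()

('644', 'ft')

The match spans [3:9] → '6444ft'.
Captured: group 1 = '644', group 2 = 'ft'.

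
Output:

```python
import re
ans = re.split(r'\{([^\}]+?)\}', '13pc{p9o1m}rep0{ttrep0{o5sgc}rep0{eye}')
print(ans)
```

Matches to split on: at [4:11] → '{p9o1m}'; at [15:29] → '{ttrep0{o5sgc}'; at [33:38] → '{eye}'.
`re.split` interleaves the captured-group text with the surrounding fragments.

['13pc', 'p9o1m', 'rep0', 'ttrep0{o5sgc', 'rep0', 'eye', '']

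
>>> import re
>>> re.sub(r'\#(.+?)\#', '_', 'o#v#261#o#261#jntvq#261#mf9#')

'o_261_261_261_'

Because the quantifier is non-greedy, it stops expanding at the earliest point where the rest of the pattern can succeed.
Each match is replaced by '_'.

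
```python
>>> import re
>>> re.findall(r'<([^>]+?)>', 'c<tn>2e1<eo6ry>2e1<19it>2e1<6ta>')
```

['tn', 'eo6ry', '19it', '6ta']

Scanning left to right: at [1:5] match '<tn>', group 1 = 'tn'; at [8:15] match '<eo6ry>', group 1 = 'eo6ry'; at [18:24] match '<19it>', group 1 = '19it'; at [27:32] match '<6ta>', group 1 = '6ta'.
`findall` collects group 1 from each match (4 total).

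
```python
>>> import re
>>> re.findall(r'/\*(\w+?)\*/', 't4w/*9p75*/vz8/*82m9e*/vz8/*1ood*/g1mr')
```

With a single group, `findall` returns only what that group captured — 3 items.

['9p75', '82m9e', '1ood']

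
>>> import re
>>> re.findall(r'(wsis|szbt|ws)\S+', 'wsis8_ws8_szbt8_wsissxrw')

['wsis']

Alternation isn't longest-match — the leftmost alternative that fits at this position is chosen.
Walking the string: at [0:24] match 'wsis8_ws8_szbt8_wsissxrw', group 1 = 'wsis'.
One capturing group, so `findall` returns just the captured substring from the one match — 1 in all.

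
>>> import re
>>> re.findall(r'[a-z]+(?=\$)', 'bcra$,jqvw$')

['bcra', 'jqvw']

The positive lookaround only admits positions where the adjacent text matches; those characters stay outside the span.
With no groups in the pattern, `findall` gives back each whole match — 2 here.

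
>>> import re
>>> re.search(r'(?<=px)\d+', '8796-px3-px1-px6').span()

(7, 8)

Lookahead/lookbehind check context without consuming it, so the matched span excludes the asserted characters.
Unlike `match`, `search` isn't anchored — it looks for the pattern anywhere in the string.
The match spans [7:8] → '3'.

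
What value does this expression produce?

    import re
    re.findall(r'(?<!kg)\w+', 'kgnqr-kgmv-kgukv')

['kgnqr', 'kgmv', 'kgukv']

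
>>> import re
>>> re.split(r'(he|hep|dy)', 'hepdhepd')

`|` is ordered: at each position the engine commits to the first alternative that works.
`re.split` interleaves the captured-group text with the surrounding fragments.

['', 'he', 'pd', 'he', 'pd']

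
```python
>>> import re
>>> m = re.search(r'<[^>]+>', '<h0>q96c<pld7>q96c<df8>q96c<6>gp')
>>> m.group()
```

The match spans [0:4] → '<h0>'.

'<h0>'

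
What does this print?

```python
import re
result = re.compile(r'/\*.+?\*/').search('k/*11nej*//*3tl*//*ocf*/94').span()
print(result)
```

(1, 10)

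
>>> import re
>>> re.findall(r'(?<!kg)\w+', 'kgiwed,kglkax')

['kgiwed', 'kglkax']

`(?!…)`/`(?<!…)` only lets a position through if the neighbouring text does NOT match; no characters are consumed.
Walking the string: at [0:6] → 'kgiwed'; at [7:13] → 'kglkax'.
Since nothing is captured, `findall` lists the 2 matched substrings directly.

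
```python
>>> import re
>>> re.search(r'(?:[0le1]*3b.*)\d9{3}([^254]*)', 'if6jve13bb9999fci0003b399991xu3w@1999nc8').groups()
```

The match spans [5:40] → 'e13bb9999fci0003b399991xu3w@1999nc8'.
Captured: group 1 = 'nc8'.

('nc8',)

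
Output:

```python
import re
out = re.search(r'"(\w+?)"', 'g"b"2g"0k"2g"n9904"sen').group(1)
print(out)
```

b

Unlike `match`, `search` isn't anchored — it looks for the pattern anywhere in the string.
The match spans [1:4] → '"b"'.
Captured: group 1 = 'b'.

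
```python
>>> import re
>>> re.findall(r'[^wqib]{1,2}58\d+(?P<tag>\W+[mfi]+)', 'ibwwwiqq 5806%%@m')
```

['%%@m']

This matches 1 to 2 of any character except [wqib], then the literal '58', then one or more of a digit; then one or more of a non-word character, then one or more of one of [mfi] (captured as 'tag').
Walking the string: at [8:17] match ' 5806%%@m', group 1 = '%%@m'.
One capturing group, so `findall` returns just the captured substring from the one match — 1 in all.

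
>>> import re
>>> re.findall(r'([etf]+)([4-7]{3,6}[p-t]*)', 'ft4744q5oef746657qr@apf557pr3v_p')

`findall` packs the 2 group values into a tuple for every match.

[('ft', '4744q'), ('ef', '746657qr'), ('f', '557pr')]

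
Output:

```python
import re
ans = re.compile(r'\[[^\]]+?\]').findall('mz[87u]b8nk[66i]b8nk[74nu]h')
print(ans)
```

['[87u]', '[66i]', '[74nu]']

Matches: at [2:7] → '[87u]'; at [11:16] → '[66i]'; at [20:26] → '[74nu]'.
Since nothing is captured, `findall` lists the 3 matched substrings directly.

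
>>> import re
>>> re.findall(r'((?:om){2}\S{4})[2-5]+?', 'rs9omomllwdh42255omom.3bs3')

['omom.3bs']

This matches the literal 'om' repeated 2 times, then exactly 4 of a non-whitespace character (captured); then one or more of a character in [2-5] (lazy).
Walking the string: at [17:26] match 'omom.3bs3', group 1 = 'omom.3bs'.
One capturing group, so `findall` returns just the captured substring from the one match — 1 in all.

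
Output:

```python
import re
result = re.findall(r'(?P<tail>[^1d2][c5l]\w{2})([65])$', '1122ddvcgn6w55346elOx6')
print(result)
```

This matches any character except [1d2], then one of [c5l], then exactly 2 of a word character (captured as 'tail'); then one of [65] (captured); then anchored at the end.
2 groups means the one result is a tuple of 2 captured strings — 1 here.

[('elOx', '6')]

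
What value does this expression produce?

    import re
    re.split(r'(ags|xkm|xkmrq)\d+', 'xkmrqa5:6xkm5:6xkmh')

['xkmrqa5:6', 'xkm', ':6xkmh']

The group in the pattern means `split` returns the separators' captures alongside the pieces.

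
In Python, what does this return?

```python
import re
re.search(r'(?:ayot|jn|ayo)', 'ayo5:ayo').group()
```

`re.search` scans for the first position where the pattern succeeds.
The match spans [0:3] → 'ayo'.

'ayo'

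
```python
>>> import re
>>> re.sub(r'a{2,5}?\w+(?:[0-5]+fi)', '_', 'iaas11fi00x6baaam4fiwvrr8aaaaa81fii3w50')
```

Pattern: 2 to 5 of the literal 'a' (lazy), then one or more of a word character; then one or more of a character in [0-5], then the literal 'fi' (non-capturing group).
Each match is replaced by '_'.

'i_i3w50'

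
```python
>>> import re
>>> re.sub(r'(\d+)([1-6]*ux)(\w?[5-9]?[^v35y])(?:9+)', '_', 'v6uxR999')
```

'v_'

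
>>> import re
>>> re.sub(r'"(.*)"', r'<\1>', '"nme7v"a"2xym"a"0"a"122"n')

'<nme7v"a"2xym"a"0"a"122>n'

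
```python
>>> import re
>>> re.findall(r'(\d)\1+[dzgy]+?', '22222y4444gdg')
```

['2', '4']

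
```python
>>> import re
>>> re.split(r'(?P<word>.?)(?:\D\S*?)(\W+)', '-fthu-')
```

This matches optionally any character (captured as 'word'); then a non-digit, then zero or more of a non-whitespace character (lazy) (non-capturing group); then one or more of a non-word character (captured).
With a capturing group present, the delimiter's captured portion is kept in the result list.

['', '-', '-', '']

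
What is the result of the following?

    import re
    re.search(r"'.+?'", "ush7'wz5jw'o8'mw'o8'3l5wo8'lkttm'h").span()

`re.search` scans for the first position where the pattern succeeds.
The match spans [4:11] → "'wz5jw'".

(4, 11)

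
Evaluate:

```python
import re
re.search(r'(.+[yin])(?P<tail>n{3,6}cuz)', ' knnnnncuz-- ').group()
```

This matches one or more of any character, then one of [yin] (captured); then 3 to 6 of the literal 'n', then the literal 'cuz' (captured as 'tail').
`search` walks the string left to right and returns the first match it finds.
The match spans [0:10] → ' knnnnncuz'.
Captured: group 1 = ' knn', group 2 = 'nnncuz'.

' knnnnncuz'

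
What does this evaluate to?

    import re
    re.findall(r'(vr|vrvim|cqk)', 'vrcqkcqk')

Scanning left to right: at [0:2] match 'vr', group 1 = 'vr'; at [2:5] match 'cqk', group 1 = 'cqk'; at [5:8] match 'cqk', group 1 = 'cqk'.
With a single group, `findall` returns only what that group captured — 3 items.

['vr', 'cqk', 'cqk']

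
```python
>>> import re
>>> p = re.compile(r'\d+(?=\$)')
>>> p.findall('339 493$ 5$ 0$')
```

The lookaround is zero-width — it requires the adjacent text to match without consuming it, so the asserted text isn't part of the match.
Walking the string: at [4:7] → '493'; at [9:10] → '5'; at [12:13] → '0'.
Since nothing is captured, `findall` lists the 3 matched substrings directly.

['493', '5', '0']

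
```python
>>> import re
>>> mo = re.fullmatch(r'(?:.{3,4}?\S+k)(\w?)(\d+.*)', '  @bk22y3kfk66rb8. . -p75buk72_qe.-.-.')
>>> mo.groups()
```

('6', '6rb8. . -p75buk72_qe.-.-.')

Pattern: 3 to 4 of any character (lazy), then one or more of a non-whitespace character, then the literal 'k' (non-capturing group); then optionally a word character (captured); then one or more of a digit, then zero or more of any character (captured).
For `fullmatch`, every character of the input must be accounted for by the pattern.
The match spans [0:38] → '  @bk22y3kfk66rb8. . -p75buk72_qe.-.-.'.
Captured: group 1 = '6', group 2 = '6rb8. . -p75buk72_qe.-.-.'.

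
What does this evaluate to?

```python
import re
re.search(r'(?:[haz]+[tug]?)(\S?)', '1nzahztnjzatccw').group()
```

The match spans [2:8] → 'zahztn'.

'zahztn'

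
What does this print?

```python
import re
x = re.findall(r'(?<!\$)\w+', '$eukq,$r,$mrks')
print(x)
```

A negative assertion filters positions out without eating any characters.
Since nothing is captured, `findall` lists the 2 matched substrings directly.

['ukq', 'rks']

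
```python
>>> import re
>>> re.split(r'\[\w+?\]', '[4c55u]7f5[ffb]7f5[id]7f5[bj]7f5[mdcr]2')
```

Matches to split on: at [0:7] → '[4c55u]'; at [10:15] → '[ffb]'; at [18:22] → '[id]'; at [25:29] → '[bj]'; at [32:38] → '[mdcr]'.
Splitting on the pattern gives 6 pieces.

['', '7f5', '7f5', '7f5', '7f5', '2']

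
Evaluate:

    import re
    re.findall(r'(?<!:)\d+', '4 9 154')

['4', '9', '154']

A negative assertion filters positions out without eating any characters.
`findall` yields the raw match text (3 of them) because the pattern has no groups.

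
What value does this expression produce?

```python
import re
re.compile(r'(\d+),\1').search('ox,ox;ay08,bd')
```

None

`\1` is not a pattern — it's the concrete string captured by group 1, re-applied verbatim.
Here nothing in the string fits, so the call returns None.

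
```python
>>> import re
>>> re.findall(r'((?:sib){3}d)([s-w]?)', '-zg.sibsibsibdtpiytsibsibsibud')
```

This matches the literal 'sib' repeated 3 times, then a literal 'd' (captured); then optionally a character in [s-w] (captured).
Matches: at [4:15] match 'sibsibsibdt', groups = ('sibsibsibd', 't').
2 groups means the one result is a tuple of 2 captured strings — 1 here.

[('sibsibsibd', 't')]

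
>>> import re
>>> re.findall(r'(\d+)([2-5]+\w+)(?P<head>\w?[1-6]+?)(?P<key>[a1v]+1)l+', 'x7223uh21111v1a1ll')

This matches one or more of a digit (captured); then one or more of a character in [2-5], then one or more of a word character (captured); then optionally a word character, then one or more of a character in [1-6] (lazy) (captured as 'head'); then one or more of one of [a1v], then a literal '1' (captured as 'key'); then one or more of a literal 'l'.
Scanning left to right: at [1:18] match '7223uh21111v1a1ll', groups = ('722', '3uh21111v', '1', 'a1').
Multiple groups make `findall` return tuples — one 4-tuple for the one match.

[('722', '3uh21111v', '1', 'a1')]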